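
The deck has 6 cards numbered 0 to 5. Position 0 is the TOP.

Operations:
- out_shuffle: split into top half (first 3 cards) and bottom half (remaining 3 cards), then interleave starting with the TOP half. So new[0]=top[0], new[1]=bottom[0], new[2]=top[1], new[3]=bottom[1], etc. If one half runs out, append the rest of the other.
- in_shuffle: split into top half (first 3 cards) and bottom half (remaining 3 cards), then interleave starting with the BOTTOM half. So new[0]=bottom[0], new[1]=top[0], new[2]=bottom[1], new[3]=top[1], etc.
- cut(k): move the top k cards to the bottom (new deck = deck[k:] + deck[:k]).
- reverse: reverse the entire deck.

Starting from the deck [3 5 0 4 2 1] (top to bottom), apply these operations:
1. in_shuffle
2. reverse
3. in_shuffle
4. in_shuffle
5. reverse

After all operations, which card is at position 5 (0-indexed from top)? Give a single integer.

After op 1 (in_shuffle): [4 3 2 5 1 0]
After op 2 (reverse): [0 1 5 2 3 4]
After op 3 (in_shuffle): [2 0 3 1 4 5]
After op 4 (in_shuffle): [1 2 4 0 5 3]
After op 5 (reverse): [3 5 0 4 2 1]
Position 5: card 1.

Answer: 1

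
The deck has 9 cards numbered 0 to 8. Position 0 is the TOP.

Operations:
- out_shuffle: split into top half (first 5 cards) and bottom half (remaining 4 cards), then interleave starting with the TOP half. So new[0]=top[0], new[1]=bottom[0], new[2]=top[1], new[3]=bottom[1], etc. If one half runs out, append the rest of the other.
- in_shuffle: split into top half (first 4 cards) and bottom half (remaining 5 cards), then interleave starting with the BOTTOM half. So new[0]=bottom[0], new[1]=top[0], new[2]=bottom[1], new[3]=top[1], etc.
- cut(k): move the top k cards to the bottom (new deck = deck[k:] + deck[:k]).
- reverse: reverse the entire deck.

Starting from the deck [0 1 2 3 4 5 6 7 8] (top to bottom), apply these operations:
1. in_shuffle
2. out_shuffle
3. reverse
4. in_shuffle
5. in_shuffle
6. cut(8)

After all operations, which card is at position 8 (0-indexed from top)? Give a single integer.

Answer: 8

Derivation:
After op 1 (in_shuffle): [4 0 5 1 6 2 7 3 8]
After op 2 (out_shuffle): [4 2 0 7 5 3 1 8 6]
After op 3 (reverse): [6 8 1 3 5 7 0 2 4]
After op 4 (in_shuffle): [5 6 7 8 0 1 2 3 4]
After op 5 (in_shuffle): [0 5 1 6 2 7 3 8 4]
After op 6 (cut(8)): [4 0 5 1 6 2 7 3 8]
Position 8: card 8.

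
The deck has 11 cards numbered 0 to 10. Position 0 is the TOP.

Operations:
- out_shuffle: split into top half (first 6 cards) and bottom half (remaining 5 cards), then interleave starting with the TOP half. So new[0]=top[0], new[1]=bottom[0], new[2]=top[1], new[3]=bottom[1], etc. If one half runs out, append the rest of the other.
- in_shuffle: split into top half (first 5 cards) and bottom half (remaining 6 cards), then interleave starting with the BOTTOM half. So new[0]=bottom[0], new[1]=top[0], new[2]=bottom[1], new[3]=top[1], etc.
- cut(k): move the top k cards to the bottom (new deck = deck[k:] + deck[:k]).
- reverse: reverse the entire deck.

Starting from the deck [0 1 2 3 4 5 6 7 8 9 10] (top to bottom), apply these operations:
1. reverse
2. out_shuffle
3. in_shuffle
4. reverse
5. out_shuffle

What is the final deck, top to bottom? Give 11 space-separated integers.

After op 1 (reverse): [10 9 8 7 6 5 4 3 2 1 0]
After op 2 (out_shuffle): [10 4 9 3 8 2 7 1 6 0 5]
After op 3 (in_shuffle): [2 10 7 4 1 9 6 3 0 8 5]
After op 4 (reverse): [5 8 0 3 6 9 1 4 7 10 2]
After op 5 (out_shuffle): [5 1 8 4 0 7 3 10 6 2 9]

Answer: 5 1 8 4 0 7 3 10 6 2 9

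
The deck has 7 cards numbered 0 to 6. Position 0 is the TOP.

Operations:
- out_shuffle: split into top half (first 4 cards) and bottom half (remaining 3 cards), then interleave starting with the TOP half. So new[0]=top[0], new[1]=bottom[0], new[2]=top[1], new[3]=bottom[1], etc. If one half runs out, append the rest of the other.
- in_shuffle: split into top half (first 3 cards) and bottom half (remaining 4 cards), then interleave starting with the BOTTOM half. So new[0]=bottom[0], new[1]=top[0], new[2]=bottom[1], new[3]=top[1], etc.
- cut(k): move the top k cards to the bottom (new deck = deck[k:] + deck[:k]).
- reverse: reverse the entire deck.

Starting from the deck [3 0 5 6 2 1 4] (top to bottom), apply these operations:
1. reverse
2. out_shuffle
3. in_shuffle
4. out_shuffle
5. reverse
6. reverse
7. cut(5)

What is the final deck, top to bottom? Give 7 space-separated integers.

After op 1 (reverse): [4 1 2 6 5 0 3]
After op 2 (out_shuffle): [4 5 1 0 2 3 6]
After op 3 (in_shuffle): [0 4 2 5 3 1 6]
After op 4 (out_shuffle): [0 3 4 1 2 6 5]
After op 5 (reverse): [5 6 2 1 4 3 0]
After op 6 (reverse): [0 3 4 1 2 6 5]
After op 7 (cut(5)): [6 5 0 3 4 1 2]

Answer: 6 5 0 3 4 1 2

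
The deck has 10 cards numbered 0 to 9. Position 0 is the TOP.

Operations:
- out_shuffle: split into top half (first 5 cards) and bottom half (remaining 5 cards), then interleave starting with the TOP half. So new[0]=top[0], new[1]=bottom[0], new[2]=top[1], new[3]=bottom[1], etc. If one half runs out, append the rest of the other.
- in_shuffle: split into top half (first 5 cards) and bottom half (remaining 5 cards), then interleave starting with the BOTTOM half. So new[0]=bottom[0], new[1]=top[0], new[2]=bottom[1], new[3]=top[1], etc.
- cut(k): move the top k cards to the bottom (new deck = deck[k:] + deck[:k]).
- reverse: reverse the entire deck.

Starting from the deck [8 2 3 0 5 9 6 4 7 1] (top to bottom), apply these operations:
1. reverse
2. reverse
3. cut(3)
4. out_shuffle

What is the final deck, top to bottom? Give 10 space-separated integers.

After op 1 (reverse): [1 7 4 6 9 5 0 3 2 8]
After op 2 (reverse): [8 2 3 0 5 9 6 4 7 1]
After op 3 (cut(3)): [0 5 9 6 4 7 1 8 2 3]
After op 4 (out_shuffle): [0 7 5 1 9 8 6 2 4 3]

Answer: 0 7 5 1 9 8 6 2 4 3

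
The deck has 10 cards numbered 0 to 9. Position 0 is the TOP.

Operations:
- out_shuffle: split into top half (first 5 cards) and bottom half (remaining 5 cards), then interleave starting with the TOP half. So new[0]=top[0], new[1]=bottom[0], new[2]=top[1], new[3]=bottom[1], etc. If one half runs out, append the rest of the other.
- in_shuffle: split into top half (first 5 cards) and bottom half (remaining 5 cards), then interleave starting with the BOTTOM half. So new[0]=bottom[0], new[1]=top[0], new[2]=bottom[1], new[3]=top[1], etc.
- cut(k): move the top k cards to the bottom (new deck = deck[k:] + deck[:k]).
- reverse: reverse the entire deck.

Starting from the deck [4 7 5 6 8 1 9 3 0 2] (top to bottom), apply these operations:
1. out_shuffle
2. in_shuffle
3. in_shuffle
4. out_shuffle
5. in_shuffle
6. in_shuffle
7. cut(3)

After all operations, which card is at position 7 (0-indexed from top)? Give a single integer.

After op 1 (out_shuffle): [4 1 7 9 5 3 6 0 8 2]
After op 2 (in_shuffle): [3 4 6 1 0 7 8 9 2 5]
After op 3 (in_shuffle): [7 3 8 4 9 6 2 1 5 0]
After op 4 (out_shuffle): [7 6 3 2 8 1 4 5 9 0]
After op 5 (in_shuffle): [1 7 4 6 5 3 9 2 0 8]
After op 6 (in_shuffle): [3 1 9 7 2 4 0 6 8 5]
After op 7 (cut(3)): [7 2 4 0 6 8 5 3 1 9]
Position 7: card 3.

Answer: 3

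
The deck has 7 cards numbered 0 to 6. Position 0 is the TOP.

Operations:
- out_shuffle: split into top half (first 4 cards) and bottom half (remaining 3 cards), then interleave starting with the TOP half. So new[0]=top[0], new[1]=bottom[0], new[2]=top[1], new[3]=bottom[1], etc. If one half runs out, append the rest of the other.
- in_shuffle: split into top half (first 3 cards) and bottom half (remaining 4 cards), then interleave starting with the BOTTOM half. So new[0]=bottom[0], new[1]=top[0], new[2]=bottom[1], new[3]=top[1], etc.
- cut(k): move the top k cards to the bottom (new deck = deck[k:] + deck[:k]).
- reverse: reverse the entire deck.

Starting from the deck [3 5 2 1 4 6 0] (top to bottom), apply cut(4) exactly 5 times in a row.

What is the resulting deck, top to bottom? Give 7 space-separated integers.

After op 1 (cut(4)): [4 6 0 3 5 2 1]
After op 2 (cut(4)): [5 2 1 4 6 0 3]
After op 3 (cut(4)): [6 0 3 5 2 1 4]
After op 4 (cut(4)): [2 1 4 6 0 3 5]
After op 5 (cut(4)): [0 3 5 2 1 4 6]

Answer: 0 3 5 2 1 4 6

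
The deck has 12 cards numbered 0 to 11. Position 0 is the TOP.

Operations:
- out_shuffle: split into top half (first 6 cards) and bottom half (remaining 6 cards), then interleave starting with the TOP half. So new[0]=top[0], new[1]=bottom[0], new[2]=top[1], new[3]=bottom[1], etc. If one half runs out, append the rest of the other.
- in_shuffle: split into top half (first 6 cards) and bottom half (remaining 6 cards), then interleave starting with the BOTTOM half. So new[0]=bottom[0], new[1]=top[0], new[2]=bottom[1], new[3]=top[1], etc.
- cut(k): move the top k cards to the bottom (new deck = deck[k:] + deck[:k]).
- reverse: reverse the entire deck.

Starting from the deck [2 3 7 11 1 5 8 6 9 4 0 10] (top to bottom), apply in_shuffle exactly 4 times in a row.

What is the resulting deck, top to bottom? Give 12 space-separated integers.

Answer: 9 1 2 4 5 3 0 8 7 10 6 11

Derivation:
After op 1 (in_shuffle): [8 2 6 3 9 7 4 11 0 1 10 5]
After op 2 (in_shuffle): [4 8 11 2 0 6 1 3 10 9 5 7]
After op 3 (in_shuffle): [1 4 3 8 10 11 9 2 5 0 7 6]
After op 4 (in_shuffle): [9 1 2 4 5 3 0 8 7 10 6 11]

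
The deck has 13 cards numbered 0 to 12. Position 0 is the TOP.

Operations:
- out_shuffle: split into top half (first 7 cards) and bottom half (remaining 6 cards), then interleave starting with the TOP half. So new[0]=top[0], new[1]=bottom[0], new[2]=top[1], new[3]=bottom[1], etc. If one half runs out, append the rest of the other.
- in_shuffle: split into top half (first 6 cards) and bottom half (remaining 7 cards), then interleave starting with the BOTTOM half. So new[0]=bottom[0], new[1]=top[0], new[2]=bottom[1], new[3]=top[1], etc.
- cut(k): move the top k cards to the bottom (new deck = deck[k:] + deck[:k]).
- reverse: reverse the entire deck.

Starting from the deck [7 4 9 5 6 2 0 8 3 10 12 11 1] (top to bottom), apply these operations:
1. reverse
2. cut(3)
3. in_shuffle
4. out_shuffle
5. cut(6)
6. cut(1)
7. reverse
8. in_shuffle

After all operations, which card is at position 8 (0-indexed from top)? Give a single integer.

After op 1 (reverse): [1 11 12 10 3 8 0 2 6 5 9 4 7]
After op 2 (cut(3)): [10 3 8 0 2 6 5 9 4 7 1 11 12]
After op 3 (in_shuffle): [5 10 9 3 4 8 7 0 1 2 11 6 12]
After op 4 (out_shuffle): [5 0 10 1 9 2 3 11 4 6 8 12 7]
After op 5 (cut(6)): [3 11 4 6 8 12 7 5 0 10 1 9 2]
After op 6 (cut(1)): [11 4 6 8 12 7 5 0 10 1 9 2 3]
After op 7 (reverse): [3 2 9 1 10 0 5 7 12 8 6 4 11]
After op 8 (in_shuffle): [5 3 7 2 12 9 8 1 6 10 4 0 11]
Position 8: card 6.

Answer: 6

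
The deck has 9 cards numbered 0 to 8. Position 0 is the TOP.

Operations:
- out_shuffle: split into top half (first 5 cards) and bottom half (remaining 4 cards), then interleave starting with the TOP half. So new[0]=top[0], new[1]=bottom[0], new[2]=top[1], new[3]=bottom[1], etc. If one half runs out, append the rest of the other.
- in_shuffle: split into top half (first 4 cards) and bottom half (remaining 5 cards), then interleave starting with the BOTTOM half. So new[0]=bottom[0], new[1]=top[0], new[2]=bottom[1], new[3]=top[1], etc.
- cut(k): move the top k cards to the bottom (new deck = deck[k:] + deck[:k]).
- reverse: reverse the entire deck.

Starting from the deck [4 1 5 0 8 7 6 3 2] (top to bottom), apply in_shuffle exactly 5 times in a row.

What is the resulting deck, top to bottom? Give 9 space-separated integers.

After op 1 (in_shuffle): [8 4 7 1 6 5 3 0 2]
After op 2 (in_shuffle): [6 8 5 4 3 7 0 1 2]
After op 3 (in_shuffle): [3 6 7 8 0 5 1 4 2]
After op 4 (in_shuffle): [0 3 5 6 1 7 4 8 2]
After op 5 (in_shuffle): [1 0 7 3 4 5 8 6 2]

Answer: 1 0 7 3 4 5 8 6 2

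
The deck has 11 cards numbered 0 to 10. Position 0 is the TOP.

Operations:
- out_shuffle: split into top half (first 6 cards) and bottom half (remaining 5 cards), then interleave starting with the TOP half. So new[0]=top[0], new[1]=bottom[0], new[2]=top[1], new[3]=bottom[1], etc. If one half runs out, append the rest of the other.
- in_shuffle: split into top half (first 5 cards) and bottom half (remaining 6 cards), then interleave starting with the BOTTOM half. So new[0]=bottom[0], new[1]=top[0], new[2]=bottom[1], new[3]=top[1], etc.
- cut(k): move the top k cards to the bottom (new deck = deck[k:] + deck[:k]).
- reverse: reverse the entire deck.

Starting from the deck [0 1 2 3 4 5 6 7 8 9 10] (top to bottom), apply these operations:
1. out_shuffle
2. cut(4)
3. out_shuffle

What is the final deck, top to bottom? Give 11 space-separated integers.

Answer: 2 5 8 0 3 6 9 1 4 7 10

Derivation:
After op 1 (out_shuffle): [0 6 1 7 2 8 3 9 4 10 5]
After op 2 (cut(4)): [2 8 3 9 4 10 5 0 6 1 7]
After op 3 (out_shuffle): [2 5 8 0 3 6 9 1 4 7 10]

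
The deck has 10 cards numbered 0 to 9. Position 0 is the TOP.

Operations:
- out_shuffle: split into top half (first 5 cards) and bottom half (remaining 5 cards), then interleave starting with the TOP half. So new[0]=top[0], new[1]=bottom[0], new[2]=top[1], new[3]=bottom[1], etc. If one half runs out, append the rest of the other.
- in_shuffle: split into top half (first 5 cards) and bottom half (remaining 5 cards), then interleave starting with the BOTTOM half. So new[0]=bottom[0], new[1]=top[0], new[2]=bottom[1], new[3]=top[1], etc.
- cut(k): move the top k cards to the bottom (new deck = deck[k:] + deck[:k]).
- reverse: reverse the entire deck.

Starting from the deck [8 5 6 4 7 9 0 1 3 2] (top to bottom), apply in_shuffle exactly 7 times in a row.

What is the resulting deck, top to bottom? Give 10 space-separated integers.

After op 1 (in_shuffle): [9 8 0 5 1 6 3 4 2 7]
After op 2 (in_shuffle): [6 9 3 8 4 0 2 5 7 1]
After op 3 (in_shuffle): [0 6 2 9 5 3 7 8 1 4]
After op 4 (in_shuffle): [3 0 7 6 8 2 1 9 4 5]
After op 5 (in_shuffle): [2 3 1 0 9 7 4 6 5 8]
After op 6 (in_shuffle): [7 2 4 3 6 1 5 0 8 9]
After op 7 (in_shuffle): [1 7 5 2 0 4 8 3 9 6]

Answer: 1 7 5 2 0 4 8 3 9 6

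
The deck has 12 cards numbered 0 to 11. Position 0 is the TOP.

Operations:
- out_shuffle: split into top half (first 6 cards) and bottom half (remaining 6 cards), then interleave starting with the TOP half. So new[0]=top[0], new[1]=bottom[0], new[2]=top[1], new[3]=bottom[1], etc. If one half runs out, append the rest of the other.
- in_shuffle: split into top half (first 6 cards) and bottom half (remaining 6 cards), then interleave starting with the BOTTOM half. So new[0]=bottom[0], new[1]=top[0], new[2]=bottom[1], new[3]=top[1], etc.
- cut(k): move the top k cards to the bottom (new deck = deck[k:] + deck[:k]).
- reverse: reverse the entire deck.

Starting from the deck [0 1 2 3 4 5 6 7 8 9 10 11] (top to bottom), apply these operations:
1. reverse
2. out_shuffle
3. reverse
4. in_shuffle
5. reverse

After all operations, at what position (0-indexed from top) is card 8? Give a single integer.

Answer: 0

Derivation:
After op 1 (reverse): [11 10 9 8 7 6 5 4 3 2 1 0]
After op 2 (out_shuffle): [11 5 10 4 9 3 8 2 7 1 6 0]
After op 3 (reverse): [0 6 1 7 2 8 3 9 4 10 5 11]
After op 4 (in_shuffle): [3 0 9 6 4 1 10 7 5 2 11 8]
After op 5 (reverse): [8 11 2 5 7 10 1 4 6 9 0 3]
Card 8 is at position 0.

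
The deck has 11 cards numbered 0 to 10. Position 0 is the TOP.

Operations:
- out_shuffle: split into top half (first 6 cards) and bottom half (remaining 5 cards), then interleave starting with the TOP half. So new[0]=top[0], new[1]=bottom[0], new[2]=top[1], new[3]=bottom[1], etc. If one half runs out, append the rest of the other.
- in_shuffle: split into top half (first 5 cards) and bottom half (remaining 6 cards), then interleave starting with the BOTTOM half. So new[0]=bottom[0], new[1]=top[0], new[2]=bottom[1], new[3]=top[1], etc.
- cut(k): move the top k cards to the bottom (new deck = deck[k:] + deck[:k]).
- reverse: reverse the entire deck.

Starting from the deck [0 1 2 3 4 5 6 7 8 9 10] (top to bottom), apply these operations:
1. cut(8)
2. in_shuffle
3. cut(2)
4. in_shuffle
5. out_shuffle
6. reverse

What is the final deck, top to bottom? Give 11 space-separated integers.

After op 1 (cut(8)): [8 9 10 0 1 2 3 4 5 6 7]
After op 2 (in_shuffle): [2 8 3 9 4 10 5 0 6 1 7]
After op 3 (cut(2)): [3 9 4 10 5 0 6 1 7 2 8]
After op 4 (in_shuffle): [0 3 6 9 1 4 7 10 2 5 8]
After op 5 (out_shuffle): [0 7 3 10 6 2 9 5 1 8 4]
After op 6 (reverse): [4 8 1 5 9 2 6 10 3 7 0]

Answer: 4 8 1 5 9 2 6 10 3 7 0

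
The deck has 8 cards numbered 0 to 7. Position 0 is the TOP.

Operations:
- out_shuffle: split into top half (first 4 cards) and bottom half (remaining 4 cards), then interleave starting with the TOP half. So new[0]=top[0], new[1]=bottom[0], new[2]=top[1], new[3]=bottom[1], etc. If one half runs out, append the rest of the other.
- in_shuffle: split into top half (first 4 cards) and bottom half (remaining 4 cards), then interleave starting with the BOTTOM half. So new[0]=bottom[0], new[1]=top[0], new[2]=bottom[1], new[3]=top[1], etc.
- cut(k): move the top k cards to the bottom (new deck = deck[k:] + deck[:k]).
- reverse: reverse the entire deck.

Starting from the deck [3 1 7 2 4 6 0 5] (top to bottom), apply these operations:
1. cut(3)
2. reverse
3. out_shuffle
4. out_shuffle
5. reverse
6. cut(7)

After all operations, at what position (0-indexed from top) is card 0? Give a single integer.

After op 1 (cut(3)): [2 4 6 0 5 3 1 7]
After op 2 (reverse): [7 1 3 5 0 6 4 2]
After op 3 (out_shuffle): [7 0 1 6 3 4 5 2]
After op 4 (out_shuffle): [7 3 0 4 1 5 6 2]
After op 5 (reverse): [2 6 5 1 4 0 3 7]
After op 6 (cut(7)): [7 2 6 5 1 4 0 3]
Card 0 is at position 6.

Answer: 6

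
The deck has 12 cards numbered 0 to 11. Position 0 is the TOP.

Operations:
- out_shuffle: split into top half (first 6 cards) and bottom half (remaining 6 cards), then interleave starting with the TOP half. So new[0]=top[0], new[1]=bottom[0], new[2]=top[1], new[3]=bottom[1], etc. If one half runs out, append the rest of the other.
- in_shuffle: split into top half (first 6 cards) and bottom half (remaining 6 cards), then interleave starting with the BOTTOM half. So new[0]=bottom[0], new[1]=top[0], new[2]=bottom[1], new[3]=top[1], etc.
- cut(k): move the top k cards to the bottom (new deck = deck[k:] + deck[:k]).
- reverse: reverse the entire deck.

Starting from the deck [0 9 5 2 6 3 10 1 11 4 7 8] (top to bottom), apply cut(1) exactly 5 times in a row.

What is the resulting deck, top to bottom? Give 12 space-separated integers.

Answer: 3 10 1 11 4 7 8 0 9 5 2 6

Derivation:
After op 1 (cut(1)): [9 5 2 6 3 10 1 11 4 7 8 0]
After op 2 (cut(1)): [5 2 6 3 10 1 11 4 7 8 0 9]
After op 3 (cut(1)): [2 6 3 10 1 11 4 7 8 0 9 5]
After op 4 (cut(1)): [6 3 10 1 11 4 7 8 0 9 5 2]
After op 5 (cut(1)): [3 10 1 11 4 7 8 0 9 5 2 6]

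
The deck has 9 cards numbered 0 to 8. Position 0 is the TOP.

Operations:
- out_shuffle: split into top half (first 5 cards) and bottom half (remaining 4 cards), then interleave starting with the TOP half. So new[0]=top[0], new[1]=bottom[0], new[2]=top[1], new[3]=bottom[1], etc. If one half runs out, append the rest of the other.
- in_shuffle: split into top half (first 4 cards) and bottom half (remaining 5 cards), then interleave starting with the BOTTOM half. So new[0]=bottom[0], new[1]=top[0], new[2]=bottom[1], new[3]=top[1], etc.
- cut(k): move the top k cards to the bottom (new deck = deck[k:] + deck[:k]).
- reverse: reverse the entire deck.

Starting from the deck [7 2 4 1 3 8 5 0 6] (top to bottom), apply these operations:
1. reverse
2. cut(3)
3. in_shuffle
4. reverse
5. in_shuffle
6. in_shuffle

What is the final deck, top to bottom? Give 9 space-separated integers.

Answer: 7 6 0 5 8 3 1 4 2

Derivation:
After op 1 (reverse): [6 0 5 8 3 1 4 2 7]
After op 2 (cut(3)): [8 3 1 4 2 7 6 0 5]
After op 3 (in_shuffle): [2 8 7 3 6 1 0 4 5]
After op 4 (reverse): [5 4 0 1 6 3 7 8 2]
After op 5 (in_shuffle): [6 5 3 4 7 0 8 1 2]
After op 6 (in_shuffle): [7 6 0 5 8 3 1 4 2]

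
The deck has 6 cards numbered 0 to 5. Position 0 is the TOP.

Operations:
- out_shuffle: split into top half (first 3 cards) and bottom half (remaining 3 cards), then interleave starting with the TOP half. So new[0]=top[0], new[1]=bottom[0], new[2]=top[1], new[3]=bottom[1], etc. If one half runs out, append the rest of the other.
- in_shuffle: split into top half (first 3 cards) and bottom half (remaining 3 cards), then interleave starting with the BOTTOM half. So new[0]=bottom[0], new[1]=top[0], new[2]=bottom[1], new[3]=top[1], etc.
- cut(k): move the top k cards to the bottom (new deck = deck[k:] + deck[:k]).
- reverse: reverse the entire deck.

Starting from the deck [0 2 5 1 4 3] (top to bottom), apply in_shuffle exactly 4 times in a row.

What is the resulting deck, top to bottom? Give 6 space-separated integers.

Answer: 1 0 4 2 3 5

Derivation:
After op 1 (in_shuffle): [1 0 4 2 3 5]
After op 2 (in_shuffle): [2 1 3 0 5 4]
After op 3 (in_shuffle): [0 2 5 1 4 3]
After op 4 (in_shuffle): [1 0 4 2 3 5]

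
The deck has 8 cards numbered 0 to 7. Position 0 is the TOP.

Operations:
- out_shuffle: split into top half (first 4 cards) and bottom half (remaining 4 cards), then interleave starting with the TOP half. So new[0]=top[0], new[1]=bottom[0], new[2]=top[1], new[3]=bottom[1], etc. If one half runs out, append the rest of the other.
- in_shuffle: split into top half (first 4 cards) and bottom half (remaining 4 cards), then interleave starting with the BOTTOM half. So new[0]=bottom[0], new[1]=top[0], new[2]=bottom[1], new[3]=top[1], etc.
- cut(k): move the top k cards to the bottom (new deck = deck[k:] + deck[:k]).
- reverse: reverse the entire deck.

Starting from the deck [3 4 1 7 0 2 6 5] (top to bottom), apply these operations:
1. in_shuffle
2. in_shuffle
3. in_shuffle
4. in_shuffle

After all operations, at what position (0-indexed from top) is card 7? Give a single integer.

After op 1 (in_shuffle): [0 3 2 4 6 1 5 7]
After op 2 (in_shuffle): [6 0 1 3 5 2 7 4]
After op 3 (in_shuffle): [5 6 2 0 7 1 4 3]
After op 4 (in_shuffle): [7 5 1 6 4 2 3 0]
Card 7 is at position 0.

Answer: 0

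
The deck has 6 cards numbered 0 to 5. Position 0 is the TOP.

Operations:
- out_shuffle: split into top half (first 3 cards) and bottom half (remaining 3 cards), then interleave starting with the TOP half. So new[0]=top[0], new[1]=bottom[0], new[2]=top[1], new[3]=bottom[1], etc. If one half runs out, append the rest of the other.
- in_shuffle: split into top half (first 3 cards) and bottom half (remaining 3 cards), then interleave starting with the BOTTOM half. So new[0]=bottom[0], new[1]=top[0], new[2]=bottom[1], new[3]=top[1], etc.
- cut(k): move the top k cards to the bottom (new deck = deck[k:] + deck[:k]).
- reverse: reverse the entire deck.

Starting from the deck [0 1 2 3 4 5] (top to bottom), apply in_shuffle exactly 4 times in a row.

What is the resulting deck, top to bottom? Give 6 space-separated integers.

Answer: 3 0 4 1 5 2

Derivation:
After op 1 (in_shuffle): [3 0 4 1 5 2]
After op 2 (in_shuffle): [1 3 5 0 2 4]
After op 3 (in_shuffle): [0 1 2 3 4 5]
After op 4 (in_shuffle): [3 0 4 1 5 2]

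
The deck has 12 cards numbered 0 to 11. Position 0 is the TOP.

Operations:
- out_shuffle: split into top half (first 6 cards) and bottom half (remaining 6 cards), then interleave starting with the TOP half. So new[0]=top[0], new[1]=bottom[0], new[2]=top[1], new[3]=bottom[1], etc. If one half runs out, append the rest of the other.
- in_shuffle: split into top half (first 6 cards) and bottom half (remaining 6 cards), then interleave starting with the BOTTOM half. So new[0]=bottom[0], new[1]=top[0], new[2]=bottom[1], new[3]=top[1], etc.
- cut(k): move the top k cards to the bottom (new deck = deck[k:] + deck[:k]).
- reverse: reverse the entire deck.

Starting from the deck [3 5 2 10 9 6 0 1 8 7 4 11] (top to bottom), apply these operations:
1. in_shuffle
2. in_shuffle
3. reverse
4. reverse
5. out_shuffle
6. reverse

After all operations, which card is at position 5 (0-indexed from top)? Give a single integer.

After op 1 (in_shuffle): [0 3 1 5 8 2 7 10 4 9 11 6]
After op 2 (in_shuffle): [7 0 10 3 4 1 9 5 11 8 6 2]
After op 3 (reverse): [2 6 8 11 5 9 1 4 3 10 0 7]
After op 4 (reverse): [7 0 10 3 4 1 9 5 11 8 6 2]
After op 5 (out_shuffle): [7 9 0 5 10 11 3 8 4 6 1 2]
After op 6 (reverse): [2 1 6 4 8 3 11 10 5 0 9 7]
Position 5: card 3.

Answer: 3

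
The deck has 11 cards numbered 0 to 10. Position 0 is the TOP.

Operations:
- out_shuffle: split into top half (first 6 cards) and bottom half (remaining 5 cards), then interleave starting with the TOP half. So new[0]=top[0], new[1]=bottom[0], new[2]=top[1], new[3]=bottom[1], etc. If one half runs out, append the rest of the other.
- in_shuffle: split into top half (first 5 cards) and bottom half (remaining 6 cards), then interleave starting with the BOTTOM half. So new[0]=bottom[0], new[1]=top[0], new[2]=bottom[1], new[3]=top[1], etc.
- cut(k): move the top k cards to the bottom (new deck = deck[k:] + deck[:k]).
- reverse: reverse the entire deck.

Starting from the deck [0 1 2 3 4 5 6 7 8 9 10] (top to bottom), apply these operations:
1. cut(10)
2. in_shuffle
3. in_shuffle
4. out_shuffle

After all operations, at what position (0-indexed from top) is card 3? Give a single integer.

After op 1 (cut(10)): [10 0 1 2 3 4 5 6 7 8 9]
After op 2 (in_shuffle): [4 10 5 0 6 1 7 2 8 3 9]
After op 3 (in_shuffle): [1 4 7 10 2 5 8 0 3 6 9]
After op 4 (out_shuffle): [1 8 4 0 7 3 10 6 2 9 5]
Card 3 is at position 5.

Answer: 5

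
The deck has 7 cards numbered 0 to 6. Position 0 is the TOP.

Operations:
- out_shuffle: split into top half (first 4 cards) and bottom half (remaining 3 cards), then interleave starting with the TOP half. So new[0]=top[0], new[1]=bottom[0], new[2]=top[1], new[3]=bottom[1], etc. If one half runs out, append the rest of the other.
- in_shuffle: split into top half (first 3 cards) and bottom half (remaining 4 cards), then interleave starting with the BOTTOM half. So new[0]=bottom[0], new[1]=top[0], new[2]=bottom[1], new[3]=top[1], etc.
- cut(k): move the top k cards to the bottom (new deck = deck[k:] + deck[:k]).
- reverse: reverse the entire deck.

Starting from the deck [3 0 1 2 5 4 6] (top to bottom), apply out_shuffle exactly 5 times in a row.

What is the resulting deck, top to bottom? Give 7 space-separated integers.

Answer: 3 1 5 6 0 2 4

Derivation:
After op 1 (out_shuffle): [3 5 0 4 1 6 2]
After op 2 (out_shuffle): [3 1 5 6 0 2 4]
After op 3 (out_shuffle): [3 0 1 2 5 4 6]
After op 4 (out_shuffle): [3 5 0 4 1 6 2]
After op 5 (out_shuffle): [3 1 5 6 0 2 4]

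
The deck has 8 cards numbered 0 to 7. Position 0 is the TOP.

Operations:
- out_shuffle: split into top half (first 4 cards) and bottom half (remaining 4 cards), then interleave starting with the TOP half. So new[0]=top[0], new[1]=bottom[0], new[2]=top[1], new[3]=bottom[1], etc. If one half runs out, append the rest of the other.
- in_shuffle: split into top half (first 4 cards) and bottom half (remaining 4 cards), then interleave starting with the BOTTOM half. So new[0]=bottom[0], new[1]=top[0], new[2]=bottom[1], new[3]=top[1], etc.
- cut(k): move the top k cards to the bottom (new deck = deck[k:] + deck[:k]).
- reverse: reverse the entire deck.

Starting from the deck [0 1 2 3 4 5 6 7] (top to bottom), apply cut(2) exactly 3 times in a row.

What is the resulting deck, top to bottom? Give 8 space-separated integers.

After op 1 (cut(2)): [2 3 4 5 6 7 0 1]
After op 2 (cut(2)): [4 5 6 7 0 1 2 3]
After op 3 (cut(2)): [6 7 0 1 2 3 4 5]

Answer: 6 7 0 1 2 3 4 5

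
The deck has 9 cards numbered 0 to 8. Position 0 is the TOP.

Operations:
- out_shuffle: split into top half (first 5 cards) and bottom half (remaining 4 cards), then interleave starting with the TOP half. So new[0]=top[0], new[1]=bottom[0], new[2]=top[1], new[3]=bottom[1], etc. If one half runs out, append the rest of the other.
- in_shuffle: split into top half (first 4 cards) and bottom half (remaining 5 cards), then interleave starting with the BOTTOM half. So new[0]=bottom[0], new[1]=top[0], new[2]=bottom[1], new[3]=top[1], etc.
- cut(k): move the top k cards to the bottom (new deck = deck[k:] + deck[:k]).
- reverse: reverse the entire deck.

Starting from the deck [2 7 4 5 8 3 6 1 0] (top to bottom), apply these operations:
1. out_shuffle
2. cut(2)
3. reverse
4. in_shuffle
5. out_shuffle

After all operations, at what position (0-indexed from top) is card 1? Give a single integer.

Answer: 4

Derivation:
After op 1 (out_shuffle): [2 3 7 6 4 1 5 0 8]
After op 2 (cut(2)): [7 6 4 1 5 0 8 2 3]
After op 3 (reverse): [3 2 8 0 5 1 4 6 7]
After op 4 (in_shuffle): [5 3 1 2 4 8 6 0 7]
After op 5 (out_shuffle): [5 8 3 6 1 0 2 7 4]
Card 1 is at position 4.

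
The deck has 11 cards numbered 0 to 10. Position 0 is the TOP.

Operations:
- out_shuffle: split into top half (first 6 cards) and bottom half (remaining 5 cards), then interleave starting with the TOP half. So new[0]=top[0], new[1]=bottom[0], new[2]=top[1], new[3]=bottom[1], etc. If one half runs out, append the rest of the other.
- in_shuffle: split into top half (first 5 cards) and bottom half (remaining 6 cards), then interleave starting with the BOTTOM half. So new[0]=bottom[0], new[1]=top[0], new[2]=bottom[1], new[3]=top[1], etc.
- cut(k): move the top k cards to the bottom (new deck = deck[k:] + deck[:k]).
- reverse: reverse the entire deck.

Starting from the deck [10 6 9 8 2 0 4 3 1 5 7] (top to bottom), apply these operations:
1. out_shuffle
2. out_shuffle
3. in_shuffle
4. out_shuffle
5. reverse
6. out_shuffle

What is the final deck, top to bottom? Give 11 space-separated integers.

Answer: 4 3 1 5 7 10 6 9 8 2 0

Derivation:
After op 1 (out_shuffle): [10 4 6 3 9 1 8 5 2 7 0]
After op 2 (out_shuffle): [10 8 4 5 6 2 3 7 9 0 1]
After op 3 (in_shuffle): [2 10 3 8 7 4 9 5 0 6 1]
After op 4 (out_shuffle): [2 9 10 5 3 0 8 6 7 1 4]
After op 5 (reverse): [4 1 7 6 8 0 3 5 10 9 2]
After op 6 (out_shuffle): [4 3 1 5 7 10 6 9 8 2 0]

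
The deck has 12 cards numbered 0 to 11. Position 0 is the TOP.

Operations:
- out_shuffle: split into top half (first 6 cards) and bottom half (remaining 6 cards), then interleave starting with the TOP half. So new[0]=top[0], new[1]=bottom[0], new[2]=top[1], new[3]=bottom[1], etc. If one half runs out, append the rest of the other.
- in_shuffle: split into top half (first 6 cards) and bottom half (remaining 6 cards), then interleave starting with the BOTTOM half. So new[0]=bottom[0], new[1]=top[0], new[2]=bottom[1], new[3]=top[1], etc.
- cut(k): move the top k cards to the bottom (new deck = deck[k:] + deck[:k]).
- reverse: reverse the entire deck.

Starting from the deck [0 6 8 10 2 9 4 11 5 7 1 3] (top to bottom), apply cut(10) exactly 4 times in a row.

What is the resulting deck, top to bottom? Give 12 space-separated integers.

Answer: 2 9 4 11 5 7 1 3 0 6 8 10

Derivation:
After op 1 (cut(10)): [1 3 0 6 8 10 2 9 4 11 5 7]
After op 2 (cut(10)): [5 7 1 3 0 6 8 10 2 9 4 11]
After op 3 (cut(10)): [4 11 5 7 1 3 0 6 8 10 2 9]
After op 4 (cut(10)): [2 9 4 11 5 7 1 3 0 6 8 10]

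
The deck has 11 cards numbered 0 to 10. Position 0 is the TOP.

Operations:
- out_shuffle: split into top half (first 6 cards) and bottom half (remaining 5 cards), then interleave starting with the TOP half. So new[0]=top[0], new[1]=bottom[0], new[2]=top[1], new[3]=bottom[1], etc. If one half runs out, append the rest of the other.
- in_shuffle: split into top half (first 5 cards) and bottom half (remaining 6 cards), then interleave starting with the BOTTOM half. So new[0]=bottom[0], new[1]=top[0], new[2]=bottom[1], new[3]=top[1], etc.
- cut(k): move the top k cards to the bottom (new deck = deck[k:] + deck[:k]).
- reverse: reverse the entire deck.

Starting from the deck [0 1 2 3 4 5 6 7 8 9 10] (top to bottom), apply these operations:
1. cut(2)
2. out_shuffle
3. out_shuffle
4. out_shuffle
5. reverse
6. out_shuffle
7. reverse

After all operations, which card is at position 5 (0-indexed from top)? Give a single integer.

Answer: 5

Derivation:
After op 1 (cut(2)): [2 3 4 5 6 7 8 9 10 0 1]
After op 2 (out_shuffle): [2 8 3 9 4 10 5 0 6 1 7]
After op 3 (out_shuffle): [2 5 8 0 3 6 9 1 4 7 10]
After op 4 (out_shuffle): [2 9 5 1 8 4 0 7 3 10 6]
After op 5 (reverse): [6 10 3 7 0 4 8 1 5 9 2]
After op 6 (out_shuffle): [6 8 10 1 3 5 7 9 0 2 4]
After op 7 (reverse): [4 2 0 9 7 5 3 1 10 8 6]
Position 5: card 5.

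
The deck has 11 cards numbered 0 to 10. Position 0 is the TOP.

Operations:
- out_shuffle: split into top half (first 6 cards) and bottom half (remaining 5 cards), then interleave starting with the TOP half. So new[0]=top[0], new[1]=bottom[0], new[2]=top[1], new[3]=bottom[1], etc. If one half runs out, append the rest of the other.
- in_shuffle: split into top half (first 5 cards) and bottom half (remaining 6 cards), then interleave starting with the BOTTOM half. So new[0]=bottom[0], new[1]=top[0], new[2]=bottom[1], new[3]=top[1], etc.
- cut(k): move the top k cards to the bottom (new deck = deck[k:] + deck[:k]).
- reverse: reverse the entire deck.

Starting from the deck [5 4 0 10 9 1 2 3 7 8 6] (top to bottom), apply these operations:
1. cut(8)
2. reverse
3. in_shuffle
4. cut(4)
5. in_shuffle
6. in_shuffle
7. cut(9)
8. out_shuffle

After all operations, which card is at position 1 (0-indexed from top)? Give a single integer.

Answer: 9

Derivation:
After op 1 (cut(8)): [7 8 6 5 4 0 10 9 1 2 3]
After op 2 (reverse): [3 2 1 9 10 0 4 5 6 8 7]
After op 3 (in_shuffle): [0 3 4 2 5 1 6 9 8 10 7]
After op 4 (cut(4)): [5 1 6 9 8 10 7 0 3 4 2]
After op 5 (in_shuffle): [10 5 7 1 0 6 3 9 4 8 2]
After op 6 (in_shuffle): [6 10 3 5 9 7 4 1 8 0 2]
After op 7 (cut(9)): [0 2 6 10 3 5 9 7 4 1 8]
After op 8 (out_shuffle): [0 9 2 7 6 4 10 1 3 8 5]
Position 1: card 9.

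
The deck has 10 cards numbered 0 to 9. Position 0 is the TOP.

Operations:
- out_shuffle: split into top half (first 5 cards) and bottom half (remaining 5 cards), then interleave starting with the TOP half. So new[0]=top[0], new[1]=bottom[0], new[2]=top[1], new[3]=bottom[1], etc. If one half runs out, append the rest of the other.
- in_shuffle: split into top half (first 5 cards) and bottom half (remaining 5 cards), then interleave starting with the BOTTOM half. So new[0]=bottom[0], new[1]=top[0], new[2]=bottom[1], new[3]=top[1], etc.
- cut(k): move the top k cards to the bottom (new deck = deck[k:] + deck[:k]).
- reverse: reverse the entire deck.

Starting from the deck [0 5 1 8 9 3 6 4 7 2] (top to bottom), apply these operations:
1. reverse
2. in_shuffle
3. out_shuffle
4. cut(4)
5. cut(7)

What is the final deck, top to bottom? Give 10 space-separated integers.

Answer: 4 2 5 8 6 7 0 1 3 9

Derivation:
After op 1 (reverse): [2 7 4 6 3 9 8 1 5 0]
After op 2 (in_shuffle): [9 2 8 7 1 4 5 6 0 3]
After op 3 (out_shuffle): [9 4 2 5 8 6 7 0 1 3]
After op 4 (cut(4)): [8 6 7 0 1 3 9 4 2 5]
After op 5 (cut(7)): [4 2 5 8 6 7 0 1 3 9]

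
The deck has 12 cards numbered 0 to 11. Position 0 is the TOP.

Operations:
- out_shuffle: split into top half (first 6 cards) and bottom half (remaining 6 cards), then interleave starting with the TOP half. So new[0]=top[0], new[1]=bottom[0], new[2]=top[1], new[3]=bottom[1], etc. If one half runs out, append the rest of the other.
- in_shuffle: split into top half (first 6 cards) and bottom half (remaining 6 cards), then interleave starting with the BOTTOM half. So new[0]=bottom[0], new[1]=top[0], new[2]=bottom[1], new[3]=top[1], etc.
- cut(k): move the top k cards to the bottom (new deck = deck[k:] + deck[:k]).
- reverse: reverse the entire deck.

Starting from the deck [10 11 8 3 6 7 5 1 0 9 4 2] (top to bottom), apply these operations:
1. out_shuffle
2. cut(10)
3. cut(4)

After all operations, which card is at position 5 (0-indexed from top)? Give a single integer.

Answer: 9

Derivation:
After op 1 (out_shuffle): [10 5 11 1 8 0 3 9 6 4 7 2]
After op 2 (cut(10)): [7 2 10 5 11 1 8 0 3 9 6 4]
After op 3 (cut(4)): [11 1 8 0 3 9 6 4 7 2 10 5]
Position 5: card 9.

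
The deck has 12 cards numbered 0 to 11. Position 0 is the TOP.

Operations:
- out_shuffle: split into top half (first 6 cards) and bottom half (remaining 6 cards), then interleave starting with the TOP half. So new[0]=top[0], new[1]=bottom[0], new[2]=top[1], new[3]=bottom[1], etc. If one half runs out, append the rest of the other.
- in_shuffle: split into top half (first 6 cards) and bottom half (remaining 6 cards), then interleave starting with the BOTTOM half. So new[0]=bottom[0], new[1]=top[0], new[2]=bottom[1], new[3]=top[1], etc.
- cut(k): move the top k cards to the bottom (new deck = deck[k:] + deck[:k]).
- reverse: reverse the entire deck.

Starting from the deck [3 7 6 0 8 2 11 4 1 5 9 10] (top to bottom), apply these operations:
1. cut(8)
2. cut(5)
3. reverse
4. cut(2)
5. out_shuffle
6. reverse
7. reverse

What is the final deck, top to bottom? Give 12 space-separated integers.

After op 1 (cut(8)): [1 5 9 10 3 7 6 0 8 2 11 4]
After op 2 (cut(5)): [7 6 0 8 2 11 4 1 5 9 10 3]
After op 3 (reverse): [3 10 9 5 1 4 11 2 8 0 6 7]
After op 4 (cut(2)): [9 5 1 4 11 2 8 0 6 7 3 10]
After op 5 (out_shuffle): [9 8 5 0 1 6 4 7 11 3 2 10]
After op 6 (reverse): [10 2 3 11 7 4 6 1 0 5 8 9]
After op 7 (reverse): [9 8 5 0 1 6 4 7 11 3 2 10]

Answer: 9 8 5 0 1 6 4 7 11 3 2 10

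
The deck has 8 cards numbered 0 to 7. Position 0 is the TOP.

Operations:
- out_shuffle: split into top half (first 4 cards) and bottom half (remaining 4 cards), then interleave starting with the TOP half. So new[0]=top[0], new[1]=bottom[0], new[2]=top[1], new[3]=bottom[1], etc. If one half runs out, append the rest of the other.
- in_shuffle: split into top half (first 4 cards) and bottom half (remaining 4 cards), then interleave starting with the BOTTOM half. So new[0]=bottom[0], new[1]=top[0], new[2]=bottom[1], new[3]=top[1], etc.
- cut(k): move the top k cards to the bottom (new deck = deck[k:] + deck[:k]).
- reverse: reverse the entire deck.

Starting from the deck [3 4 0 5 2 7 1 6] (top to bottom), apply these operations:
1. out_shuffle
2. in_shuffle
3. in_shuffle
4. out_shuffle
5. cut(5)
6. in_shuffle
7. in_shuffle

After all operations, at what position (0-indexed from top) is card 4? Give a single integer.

After op 1 (out_shuffle): [3 2 4 7 0 1 5 6]
After op 2 (in_shuffle): [0 3 1 2 5 4 6 7]
After op 3 (in_shuffle): [5 0 4 3 6 1 7 2]
After op 4 (out_shuffle): [5 6 0 1 4 7 3 2]
After op 5 (cut(5)): [7 3 2 5 6 0 1 4]
After op 6 (in_shuffle): [6 7 0 3 1 2 4 5]
After op 7 (in_shuffle): [1 6 2 7 4 0 5 3]
Card 4 is at position 4.

Answer: 4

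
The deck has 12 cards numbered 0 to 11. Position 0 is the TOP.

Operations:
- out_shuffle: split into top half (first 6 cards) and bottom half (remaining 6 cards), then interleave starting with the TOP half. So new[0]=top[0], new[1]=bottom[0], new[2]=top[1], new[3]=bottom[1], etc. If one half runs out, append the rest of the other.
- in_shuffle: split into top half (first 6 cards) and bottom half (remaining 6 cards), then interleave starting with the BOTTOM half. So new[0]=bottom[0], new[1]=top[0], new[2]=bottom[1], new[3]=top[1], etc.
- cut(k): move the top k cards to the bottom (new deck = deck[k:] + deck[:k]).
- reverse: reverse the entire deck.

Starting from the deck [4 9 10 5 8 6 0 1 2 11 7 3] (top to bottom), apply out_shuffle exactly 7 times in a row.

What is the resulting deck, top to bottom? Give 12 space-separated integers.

Answer: 4 2 6 10 7 1 8 9 11 0 5 3

Derivation:
After op 1 (out_shuffle): [4 0 9 1 10 2 5 11 8 7 6 3]
After op 2 (out_shuffle): [4 5 0 11 9 8 1 7 10 6 2 3]
After op 3 (out_shuffle): [4 1 5 7 0 10 11 6 9 2 8 3]
After op 4 (out_shuffle): [4 11 1 6 5 9 7 2 0 8 10 3]
After op 5 (out_shuffle): [4 7 11 2 1 0 6 8 5 10 9 3]
After op 6 (out_shuffle): [4 6 7 8 11 5 2 10 1 9 0 3]
After op 7 (out_shuffle): [4 2 6 10 7 1 8 9 11 0 5 3]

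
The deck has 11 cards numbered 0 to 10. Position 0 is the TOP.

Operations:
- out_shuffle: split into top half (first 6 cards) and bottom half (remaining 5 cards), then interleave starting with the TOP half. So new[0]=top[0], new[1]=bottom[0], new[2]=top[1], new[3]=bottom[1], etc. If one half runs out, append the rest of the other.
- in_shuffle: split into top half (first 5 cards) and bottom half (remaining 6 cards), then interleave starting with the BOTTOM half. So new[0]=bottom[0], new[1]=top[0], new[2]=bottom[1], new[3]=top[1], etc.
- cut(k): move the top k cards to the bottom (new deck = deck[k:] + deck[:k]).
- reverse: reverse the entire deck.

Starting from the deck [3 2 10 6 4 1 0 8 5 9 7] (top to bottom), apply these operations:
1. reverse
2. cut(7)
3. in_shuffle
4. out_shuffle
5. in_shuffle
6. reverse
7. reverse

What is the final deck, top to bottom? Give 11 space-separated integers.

After op 1 (reverse): [7 9 5 8 0 1 4 6 10 2 3]
After op 2 (cut(7)): [6 10 2 3 7 9 5 8 0 1 4]
After op 3 (in_shuffle): [9 6 5 10 8 2 0 3 1 7 4]
After op 4 (out_shuffle): [9 0 6 3 5 1 10 7 8 4 2]
After op 5 (in_shuffle): [1 9 10 0 7 6 8 3 4 5 2]
After op 6 (reverse): [2 5 4 3 8 6 7 0 10 9 1]
After op 7 (reverse): [1 9 10 0 7 6 8 3 4 5 2]

Answer: 1 9 10 0 7 6 8 3 4 5 2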